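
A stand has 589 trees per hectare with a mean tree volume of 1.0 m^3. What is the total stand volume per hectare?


V_stand = 589 * 1.0 = 589.0 m^3/ha

589.0 m^3/ha


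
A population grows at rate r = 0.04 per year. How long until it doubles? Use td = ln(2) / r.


td = ln(2) / 0.04 = 0.693147 / 0.04 = 17.3287 ≈ 17.3 years

17.3 years


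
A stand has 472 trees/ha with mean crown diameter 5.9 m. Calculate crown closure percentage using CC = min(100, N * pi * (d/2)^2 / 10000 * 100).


(d/2)^2 = (5.9/2)^2 = 2.95^2 = 8.7025
Crown area = 3.141593 * 8.7025 = 27.3397 m^2
N * area / 10000 * 100 = 472 * 27.3397 / 10000 * 100 = 129.043
CC = min(100, 129.043) = 100%

100%


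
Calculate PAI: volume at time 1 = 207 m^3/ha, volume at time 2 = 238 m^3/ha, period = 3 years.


PAI = (V2 - V1) / period = (238 - 207) / 3 = 31 / 3 = 10.3333 ≈ 10.33 m^3/ha/yr

10.33 m^3/ha/yr


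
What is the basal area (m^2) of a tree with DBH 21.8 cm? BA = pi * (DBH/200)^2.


D/200 = 21.8/200 = 0.109 m
(D/200)^2 = 0.109^2 = 0.011881
BA = 3.141593 * 0.011881 = 0.0373253 ≈ 0.0373 m^2

0.0373 m^2


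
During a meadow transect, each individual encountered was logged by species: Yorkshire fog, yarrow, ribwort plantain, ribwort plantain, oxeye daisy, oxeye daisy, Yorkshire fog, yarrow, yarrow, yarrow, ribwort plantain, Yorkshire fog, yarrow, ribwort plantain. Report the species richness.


Total individuals logged = 14
Distinct species (count of individuals): Yorkshire fog (3), yarrow (5), ribwort plantain (4), oxeye daisy (2)
Species richness = number of distinct species = 4

4


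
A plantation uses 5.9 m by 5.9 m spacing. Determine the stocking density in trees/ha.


N = 10000 / 5.9^2 = 10000 / 34.81 = 287.274 ≈ 287 trees/ha

287 trees/ha


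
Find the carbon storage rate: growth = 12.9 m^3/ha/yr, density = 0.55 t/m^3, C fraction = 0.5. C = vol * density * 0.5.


C = 12.9 * 0.55 * 0.5 = 3.5475 ≈ 3.55 t C/ha/yr

3.55 t C/ha/yr


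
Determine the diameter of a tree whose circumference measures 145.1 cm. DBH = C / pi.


DBH = C / pi = 145.1 / 3.141593 = 46.1868 ≈ 46.19 cm

46.19 cm


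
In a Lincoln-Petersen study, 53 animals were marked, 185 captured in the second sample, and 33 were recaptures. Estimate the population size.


N = M * C / R = 53 * 185 / 33 = 9805 / 33 = 297.12 ≈ 297

297 individuals


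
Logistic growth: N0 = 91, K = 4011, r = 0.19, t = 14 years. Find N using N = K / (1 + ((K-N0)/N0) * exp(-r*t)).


(K - N0)/N0 = (4011 - 91)/91 = 3920/91 = 43.0769
r*t = 0.19 * 14 = 2.66; exp(-2.66) = 0.0699482
43.0769 * 0.0699482 = 3.01315
1 + 3.01315 = 4.01315
N = 4011 / 4.01315 = 999.464 ≈ 999

999


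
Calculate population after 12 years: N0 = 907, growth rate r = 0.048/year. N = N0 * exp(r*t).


r*t = 0.048 * 12 = 0.576
exp(0.576) = 1.77891
N = 907 * 1.77891 = 1613.47 ≈ 1613

1613


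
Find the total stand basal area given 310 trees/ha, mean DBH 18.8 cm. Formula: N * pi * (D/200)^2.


(D/200)^2 = (18.8/200)^2 = 0.094^2 = 0.008836
Individual BA = 3.141593 * 0.008836 = 0.0277591 m^2
Stand BA = 310 * 0.0277591 = 8.60532 ≈ 8.61 m^2/ha

8.61 m^2/ha


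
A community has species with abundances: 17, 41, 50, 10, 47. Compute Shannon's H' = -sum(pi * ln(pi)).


Total N = 17 + 41 + 50 + 10 + 47 = 165
Per-species terms:
  p = 17/165 = 0.103030; ln(p) = -2.272735; p*ln(p) = 0.103030 * (-2.272735) = -0.234160
  p = 41/165 = 0.248485; ln(p) = -1.392373; p*ln(p) = 0.248485 * (-1.392373) = -0.345984
  p = 50/165 = 0.303030; ln(p) = -1.193923; p*ln(p) = 0.303030 * (-1.193923) = -0.361794
  p = 10/165 = 0.060606; ln(p) = -2.803361; p*ln(p) = 0.060606 * (-2.803361) = -0.169900
  p = 47/165 = 0.284848; ln(p) = -1.255800; p*ln(p) = 0.284848 * (-1.255800) = -0.357712
sum(p*ln(p)) = (-0.234160) + (-0.345984) + (-0.361794) + (-0.169900) + (-0.357712) = -1.469550
H' = -(-1.469550) = 1.469550 ≈ 1.4696

1.4696


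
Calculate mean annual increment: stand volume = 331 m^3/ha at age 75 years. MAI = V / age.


MAI = 331 / 75 = 4.4133 ≈ 4.41 m^3/ha/yr

4.41 m^3/ha/yr


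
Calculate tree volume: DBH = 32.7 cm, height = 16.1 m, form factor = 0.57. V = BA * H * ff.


(D/200)^2 = (32.7/200)^2 = 0.1635^2 = 0.02673225
BA = 3.141593 * 0.02673225 = 0.0839818 m^2
V = 0.0839818 * 16.1 * 0.57 = 0.770701 ≈ 0.771 m^3

0.771 m^3


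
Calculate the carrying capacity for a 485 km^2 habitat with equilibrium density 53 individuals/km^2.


K = 53 * 485 = 25705 individuals

25705 individuals


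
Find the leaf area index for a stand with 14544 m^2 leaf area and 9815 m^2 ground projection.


LAI = 14544 / 9815 = 1.4818 ≈ 1.48

1.48


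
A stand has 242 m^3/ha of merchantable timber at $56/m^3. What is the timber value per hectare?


Value = 242 * 56 = $13552/ha

$13552/ha


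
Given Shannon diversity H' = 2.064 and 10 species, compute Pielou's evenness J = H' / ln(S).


ln(10) = 2.30259
J = H' / ln(S) = 2.064 / 2.30259 = 0.896382 ≈ 0.8964

0.8964


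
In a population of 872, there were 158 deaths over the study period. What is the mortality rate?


Mortality rate = 158 / 872 = 0.181193 ≈ 0.1812

0.1812


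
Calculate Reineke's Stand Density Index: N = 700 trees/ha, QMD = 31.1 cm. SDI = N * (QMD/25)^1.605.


QMD/25 = 31.1/25 = 1.244
(1.244)^1.605 = exp(1.605 * ln(1.244)) = exp(1.605 * 0.218332) = exp(0.350423) = 1.41967
SDI = 700 * 1.41967 = 993.769 ≈ 994

994


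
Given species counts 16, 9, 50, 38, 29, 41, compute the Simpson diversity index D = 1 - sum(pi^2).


Total N = 16 + 9 + 50 + 38 + 29 + 41 = 183
Per-species terms:
  p = 16/183 = 0.087432; p^2 = 0.087432^2 = 0.007644
  p = 9/183 = 0.049180; p^2 = 0.049180^2 = 0.002419
  p = 50/183 = 0.273224; p^2 = 0.273224^2 = 0.074651
  p = 38/183 = 0.207650; p^2 = 0.207650^2 = 0.043119
  p = 29/183 = 0.158470; p^2 = 0.158470^2 = 0.025113
  p = 41/183 = 0.224044; p^2 = 0.224044^2 = 0.050196
sum(p^2) = 0.007644 + 0.002419 + 0.074651 + 0.043119 + 0.025113 + 0.050196 = 0.203142
D = 1 - 0.203142 = 0.796858 ≈ 0.7969

0.7969


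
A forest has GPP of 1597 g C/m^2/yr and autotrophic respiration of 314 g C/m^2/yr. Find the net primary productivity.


NPP = GPP - Ra = 1597 - 314 = 1283 g C/m^2/yr

1283 g C/m^2/yr


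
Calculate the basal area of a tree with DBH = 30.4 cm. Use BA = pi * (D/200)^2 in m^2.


D/200 = 30.4/200 = 0.152 m
(D/200)^2 = 0.152^2 = 0.023104
BA = 3.141593 * 0.023104 = 0.0725834 ≈ 0.0726 m^2

0.0726 m^2


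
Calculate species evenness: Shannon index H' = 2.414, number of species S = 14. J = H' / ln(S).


ln(14) = 2.63906
J = H' / ln(S) = 2.414 / 2.63906 = 0.914720 ≈ 0.9147

0.9147


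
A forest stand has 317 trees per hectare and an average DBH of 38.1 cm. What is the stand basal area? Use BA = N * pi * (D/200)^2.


(D/200)^2 = (38.1/200)^2 = 0.1905^2 = 0.03629025
Individual BA = 3.141593 * 0.03629025 = 0.114009 m^2
Stand BA = 317 * 0.114009 = 36.1409 ≈ 36.14 m^2/ha

36.14 m^2/ha


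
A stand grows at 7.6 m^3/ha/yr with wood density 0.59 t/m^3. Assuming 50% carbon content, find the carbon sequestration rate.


C = 7.6 * 0.59 * 0.5 = 2.242 ≈ 2.24 t C/ha/yr

2.24 t C/ha/yr


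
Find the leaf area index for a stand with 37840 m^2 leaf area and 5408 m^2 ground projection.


LAI = 37840 / 5408 = 6.9970 ≈ 7.00

7.00


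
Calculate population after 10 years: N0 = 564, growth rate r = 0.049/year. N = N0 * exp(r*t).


r*t = 0.049 * 10 = 0.49
exp(0.49) = 1.63232
N = 564 * 1.63232 = 920.628 ≈ 921

921


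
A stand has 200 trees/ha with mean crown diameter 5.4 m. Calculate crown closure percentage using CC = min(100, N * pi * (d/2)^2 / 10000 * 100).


(d/2)^2 = (5.4/2)^2 = 2.7^2 = 7.29
Crown area = 3.141593 * 7.29 = 22.9022 m^2
N * area / 10000 * 100 = 200 * 22.9022 / 10000 * 100 = 45.8044
CC = min(100, 45.8044) = 45.8044 ≈ 45.8%

45.8%


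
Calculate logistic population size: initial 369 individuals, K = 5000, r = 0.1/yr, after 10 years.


(K - N0)/N0 = (5000 - 369)/369 = 4631/369 = 12.5501
r*t = 0.1 * 10 = 1; exp(-1) = 0.367879
12.5501 * 0.367879 = 4.61692
1 + 4.61692 = 5.61692
N = 5000 / 5.61692 = 890.168 ≈ 890

890


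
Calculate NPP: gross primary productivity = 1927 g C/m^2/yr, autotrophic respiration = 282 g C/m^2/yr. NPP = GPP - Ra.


NPP = GPP - Ra = 1927 - 282 = 1645 g C/m^2/yr

1645 g C/m^2/yr


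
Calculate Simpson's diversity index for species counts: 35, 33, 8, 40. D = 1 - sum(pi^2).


Total N = 35 + 33 + 8 + 40 = 116
Per-species terms:
  p = 35/116 = 0.301724; p^2 = 0.301724^2 = 0.091037
  p = 33/116 = 0.284483; p^2 = 0.284483^2 = 0.080931
  p = 8/116 = 0.068966; p^2 = 0.068966^2 = 0.004756
  p = 40/116 = 0.344828; p^2 = 0.344828^2 = 0.118906
sum(p^2) = 0.091037 + 0.080931 + 0.004756 + 0.118906 = 0.295630
D = 1 - 0.295630 = 0.704370 ≈ 0.7044

0.7044


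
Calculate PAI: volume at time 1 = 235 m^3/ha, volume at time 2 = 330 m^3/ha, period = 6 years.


PAI = (V2 - V1) / period = (330 - 235) / 6 = 95 / 6 = 15.8333 ≈ 15.83 m^3/ha/yr

15.83 m^3/ha/yr


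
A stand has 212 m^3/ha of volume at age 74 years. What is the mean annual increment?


MAI = 212 / 74 = 2.8649 ≈ 2.86 m^3/ha/yr

2.86 m^3/ha/yr


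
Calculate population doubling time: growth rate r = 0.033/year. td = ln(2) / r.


td = ln(2) / 0.033 = 0.693147 / 0.033 = 21.0045 ≈ 21.0 years

21.0 years


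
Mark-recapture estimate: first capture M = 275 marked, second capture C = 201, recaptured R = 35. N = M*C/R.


N = M * C / R = 275 * 201 / 35 = 55275 / 35 = 1579.29 ≈ 1579

1579 individuals


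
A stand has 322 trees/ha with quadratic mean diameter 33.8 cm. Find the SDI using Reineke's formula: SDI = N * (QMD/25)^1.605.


QMD/25 = 33.8/25 = 1.352
(1.352)^1.605 = exp(1.605 * ln(1.352)) = exp(1.605 * 0.301585) = exp(0.484044) = 1.62262
SDI = 322 * 1.62262 = 522.484 ≈ 522

522


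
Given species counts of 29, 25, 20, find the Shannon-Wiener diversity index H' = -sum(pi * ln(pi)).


Total N = 29 + 25 + 20 = 74
Per-species terms:
  p = 29/74 = 0.391892; ln(p) = -0.936769; p*ln(p) = 0.391892 * (-0.936769) = -0.367112
  p = 25/74 = 0.337838; ln(p) = -1.085189; p*ln(p) = 0.337838 * (-1.085189) = -0.366618
  p = 20/74 = 0.270270; ln(p) = -1.308334; p*ln(p) = 0.270270 * (-1.308334) = -0.353603
sum(p*ln(p)) = (-0.367112) + (-0.366618) + (-0.353603) = -1.087333
H' = -(-1.087333) = 1.087333 ≈ 1.0873

1.0873


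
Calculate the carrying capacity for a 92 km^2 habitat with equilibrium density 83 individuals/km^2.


K = 83 * 92 = 7636 individuals

7636 individuals


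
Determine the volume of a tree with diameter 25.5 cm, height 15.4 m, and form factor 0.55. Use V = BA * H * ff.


(D/200)^2 = (25.5/200)^2 = 0.1275^2 = 0.01625625
BA = 3.141593 * 0.01625625 = 0.0510705 m^2
V = 0.0510705 * 15.4 * 0.55 = 0.432567 ≈ 0.433 m^3

0.433 m^3


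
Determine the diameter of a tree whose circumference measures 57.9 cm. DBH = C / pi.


DBH = C / pi = 57.9 / 3.141593 = 18.4301 ≈ 18.43 cm

18.43 cm


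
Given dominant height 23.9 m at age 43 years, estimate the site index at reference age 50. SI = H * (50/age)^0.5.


50/43 = 1.16279
(1.16279)^0.5 = 1.07833
SI = 23.9 * 1.07833 = 25.7721 ≈ 25.8 m

25.8 m


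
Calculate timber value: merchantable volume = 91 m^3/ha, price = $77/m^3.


Value = 91 * 77 = $7007/ha

$7007/ha


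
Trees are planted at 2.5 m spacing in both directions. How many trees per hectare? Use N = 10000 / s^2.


N = 10000 / 2.5^2 = 10000 / 6.25 = 1600.00 ≈ 1600 trees/ha

1600 trees/ha


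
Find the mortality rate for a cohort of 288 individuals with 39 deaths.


Mortality rate = 39 / 288 = 0.135417 ≈ 0.1354

0.1354


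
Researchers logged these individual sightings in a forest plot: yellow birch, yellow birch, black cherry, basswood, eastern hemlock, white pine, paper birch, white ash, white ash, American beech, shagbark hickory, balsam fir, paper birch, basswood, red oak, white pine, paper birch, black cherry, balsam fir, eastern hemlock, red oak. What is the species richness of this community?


Total individuals logged = 21
Distinct species (count of individuals): yellow birch (2), black cherry (2), basswood (2), eastern hemlock (2), white pine (2), paper birch (3), white ash (2), American beech (1), shagbark hickory (1), balsam fir (2), red oak (2)
Species richness = number of distinct species = 11

11


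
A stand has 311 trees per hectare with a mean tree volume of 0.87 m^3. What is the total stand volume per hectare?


V_stand = 311 * 0.87 = 270.57 ≈ 270.6 m^3/ha

270.6 m^3/ha


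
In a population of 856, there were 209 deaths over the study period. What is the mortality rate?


Mortality rate = 209 / 856 = 0.244159 ≈ 0.2442

0.2442


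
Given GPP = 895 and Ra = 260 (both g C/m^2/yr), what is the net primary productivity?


NPP = GPP - Ra = 895 - 260 = 635 g C/m^2/yr

635 g C/m^2/yr


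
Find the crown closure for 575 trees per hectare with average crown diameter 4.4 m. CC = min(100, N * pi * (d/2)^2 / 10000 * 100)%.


(d/2)^2 = (4.4/2)^2 = 2.2^2 = 4.84
Crown area = 3.141593 * 4.84 = 15.2053 m^2
N * area / 10000 * 100 = 575 * 15.2053 / 10000 * 100 = 87.4305
CC = min(100, 87.4305) = 87.4305 ≈ 87.4%

87.4%


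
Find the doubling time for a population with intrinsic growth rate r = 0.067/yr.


td = ln(2) / 0.067 = 0.693147 / 0.067 = 10.3455 ≈ 10.3 years

10.3 years


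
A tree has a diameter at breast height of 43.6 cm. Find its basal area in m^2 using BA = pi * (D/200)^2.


D/200 = 43.6/200 = 0.218 m
(D/200)^2 = 0.218^2 = 0.047524
BA = 3.141593 * 0.047524 = 0.149301 ≈ 0.1493 m^2

0.1493 m^2


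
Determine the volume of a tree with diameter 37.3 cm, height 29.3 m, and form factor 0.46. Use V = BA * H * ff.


(D/200)^2 = (37.3/200)^2 = 0.1865^2 = 0.03478225
BA = 3.141593 * 0.03478225 = 0.109272 m^2
V = 0.109272 * 29.3 * 0.46 = 1.47277 ≈ 1.473 m^3

1.473 m^3


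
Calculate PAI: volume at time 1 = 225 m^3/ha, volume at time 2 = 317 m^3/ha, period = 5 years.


PAI = (V2 - V1) / period = (317 - 225) / 5 = 92 / 5 = 18.40 m^3/ha/yr

18.40 m^3/ha/yr


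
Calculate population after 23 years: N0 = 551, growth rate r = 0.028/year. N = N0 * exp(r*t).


r*t = 0.028 * 23 = 0.644
exp(0.644) = 1.90408
N = 551 * 1.90408 = 1049.15 ≈ 1049

1049


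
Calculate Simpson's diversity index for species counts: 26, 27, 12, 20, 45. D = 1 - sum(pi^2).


Total N = 26 + 27 + 12 + 20 + 45 = 130
Per-species terms:
  p = 26/130 = 0.200000; p^2 = 0.200000^2 = 0.040000
  p = 27/130 = 0.207692; p^2 = 0.207692^2 = 0.043136
  p = 12/130 = 0.092308; p^2 = 0.092308^2 = 0.008521
  p = 20/130 = 0.153846; p^2 = 0.153846^2 = 0.023669
  p = 45/130 = 0.346154; p^2 = 0.346154^2 = 0.119823
sum(p^2) = 0.040000 + 0.043136 + 0.008521 + 0.023669 + 0.119823 = 0.235149
D = 1 - 0.235149 = 0.764851 ≈ 0.7649

0.7649


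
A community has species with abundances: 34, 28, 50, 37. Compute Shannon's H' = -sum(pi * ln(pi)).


Total N = 34 + 28 + 50 + 37 = 149
Per-species terms:
  p = 34/149 = 0.228188; ln(p) = -1.477585; p*ln(p) = 0.228188 * (-1.477585) = -0.337167
  p = 28/149 = 0.187919; ln(p) = -1.671744; p*ln(p) = 0.187919 * (-1.671744) = -0.314152
  p = 50/149 = 0.335570; ln(p) = -1.091925; p*ln(p) = 0.335570 * (-1.091925) = -0.366417
  p = 37/149 = 0.248322; ln(p) = -1.393029; p*ln(p) = 0.248322 * (-1.393029) = -0.345920
sum(p*ln(p)) = (-0.337167) + (-0.314152) + (-0.366417) + (-0.345920) = -1.363656
H' = -(-1.363656) = 1.363656 ≈ 1.3637

1.3637


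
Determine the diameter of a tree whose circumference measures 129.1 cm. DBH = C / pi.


DBH = C / pi = 129.1 / 3.141593 = 41.0938 ≈ 41.09 cm

41.09 cm


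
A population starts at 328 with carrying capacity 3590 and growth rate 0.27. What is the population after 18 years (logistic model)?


(K - N0)/N0 = (3590 - 328)/328 = 3262/328 = 9.94512
r*t = 0.27 * 18 = 4.86; exp(-4.86) = 0.00775048
9.94512 * 0.00775048 = 0.0770795
1 + 0.0770795 = 1.07708
N = 3590 / 1.07708 = 3333.09 ≈ 3333

3333


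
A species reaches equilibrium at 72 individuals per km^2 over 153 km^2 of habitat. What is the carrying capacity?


K = 72 * 153 = 11016 individuals

11016 individuals


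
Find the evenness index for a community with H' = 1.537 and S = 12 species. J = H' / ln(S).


ln(12) = 2.48491
J = H' / ln(S) = 1.537 / 2.48491 = 0.618533 ≈ 0.6185

0.6185


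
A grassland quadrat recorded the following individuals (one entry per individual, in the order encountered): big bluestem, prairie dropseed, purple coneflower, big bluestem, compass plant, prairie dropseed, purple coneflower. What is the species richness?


Total individuals logged = 7
Distinct species (count of individuals): big bluestem (2), prairie dropseed (2), purple coneflower (2), compass plant (1)
Species richness = number of distinct species = 4

4


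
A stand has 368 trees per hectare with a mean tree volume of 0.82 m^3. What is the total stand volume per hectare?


V_stand = 368 * 0.82 = 301.76 ≈ 301.8 m^3/ha

301.8 m^3/ha


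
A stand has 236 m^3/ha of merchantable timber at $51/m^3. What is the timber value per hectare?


Value = 236 * 51 = $12036/ha

$12036/ha


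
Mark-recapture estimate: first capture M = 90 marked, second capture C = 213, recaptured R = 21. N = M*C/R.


N = M * C / R = 90 * 213 / 21 = 19170 / 21 = 912.86 ≈ 913

913 individuals


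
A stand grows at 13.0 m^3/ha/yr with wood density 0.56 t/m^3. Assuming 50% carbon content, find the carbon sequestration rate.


C = 13.0 * 0.56 * 0.5 = 3.64 t C/ha/yr

3.64 t C/ha/yr


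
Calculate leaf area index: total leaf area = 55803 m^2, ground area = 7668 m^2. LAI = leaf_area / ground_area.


LAI = 55803 / 7668 = 7.2774 ≈ 7.28

7.28


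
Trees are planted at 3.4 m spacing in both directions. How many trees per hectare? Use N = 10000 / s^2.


N = 10000 / 3.4^2 = 10000 / 11.56 = 865.052 ≈ 865 trees/ha

865 trees/ha


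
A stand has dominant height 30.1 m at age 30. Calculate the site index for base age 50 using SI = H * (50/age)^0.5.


50/30 = 1.66667
(1.66667)^0.5 = 1.29100
SI = 30.1 * 1.29100 = 38.8591 ≈ 38.9 m

38.9 m


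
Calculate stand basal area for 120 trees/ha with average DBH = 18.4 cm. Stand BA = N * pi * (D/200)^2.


(D/200)^2 = (18.4/200)^2 = 0.092^2 = 0.008464
Individual BA = 3.141593 * 0.008464 = 0.0265904 m^2
Stand BA = 120 * 0.0265904 = 3.19085 ≈ 3.19 m^2/ha

3.19 m^2/ha


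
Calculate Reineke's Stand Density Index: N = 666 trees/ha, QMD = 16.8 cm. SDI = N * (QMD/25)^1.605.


QMD/25 = 16.8/25 = 0.672
(0.672)^1.605 = exp(1.605 * ln(0.672)) = exp(1.605 * (-0.397497)) = exp(-0.637983) = 0.528357
SDI = 666 * 0.528357 = 351.886 ≈ 352

352


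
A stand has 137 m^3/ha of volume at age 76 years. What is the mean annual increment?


MAI = 137 / 76 = 1.8026 ≈ 1.80 m^3/ha/yr

1.80 m^3/ha/yr


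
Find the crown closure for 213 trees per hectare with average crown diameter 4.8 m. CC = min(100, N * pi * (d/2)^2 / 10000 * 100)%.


(d/2)^2 = (4.8/2)^2 = 2.4^2 = 5.76
Crown area = 3.141593 * 5.76 = 18.0956 m^2
N * area / 10000 * 100 = 213 * 18.0956 / 10000 * 100 = 38.5436
CC = min(100, 38.5436) = 38.5436 ≈ 38.5%

38.5%


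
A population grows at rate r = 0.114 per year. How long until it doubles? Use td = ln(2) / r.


td = ln(2) / 0.114 = 0.693147 / 0.114 = 6.08024 ≈ 6.1 years

6.1 years


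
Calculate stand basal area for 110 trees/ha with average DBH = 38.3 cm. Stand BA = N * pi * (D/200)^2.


(D/200)^2 = (38.3/200)^2 = 0.1915^2 = 0.03667225
Individual BA = 3.141593 * 0.03667225 = 0.115209 m^2
Stand BA = 110 * 0.115209 = 12.6730 ≈ 12.67 m^2/ha

12.67 m^2/ha


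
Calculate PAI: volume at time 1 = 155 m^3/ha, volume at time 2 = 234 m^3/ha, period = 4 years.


PAI = (V2 - V1) / period = (234 - 155) / 4 = 79 / 4 = 19.75 m^3/ha/yr

19.75 m^3/ha/yr


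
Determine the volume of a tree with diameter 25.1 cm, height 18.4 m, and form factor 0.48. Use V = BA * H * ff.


(D/200)^2 = (25.1/200)^2 = 0.1255^2 = 0.01575025
BA = 3.141593 * 0.01575025 = 0.0494809 m^2
V = 0.0494809 * 18.4 * 0.48 = 0.437015 ≈ 0.437 m^3

0.437 m^3


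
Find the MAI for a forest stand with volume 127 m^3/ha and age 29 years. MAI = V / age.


MAI = 127 / 29 = 4.3793 ≈ 4.38 m^3/ha/yr

4.38 m^3/ha/yr


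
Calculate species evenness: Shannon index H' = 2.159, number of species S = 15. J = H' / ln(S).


ln(15) = 2.70805
J = H' / ln(S) = 2.159 / 2.70805 = 0.797253 ≈ 0.7973

0.7973


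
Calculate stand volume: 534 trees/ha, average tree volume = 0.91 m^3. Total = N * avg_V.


V_stand = 534 * 0.91 = 485.94 ≈ 485.9 m^3/ha

485.9 m^3/ha


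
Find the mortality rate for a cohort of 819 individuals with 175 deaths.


Mortality rate = 175 / 819 = 0.213675 ≈ 0.2137

0.2137


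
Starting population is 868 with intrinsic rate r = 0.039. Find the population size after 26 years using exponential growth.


r*t = 0.039 * 26 = 1.014
exp(1.014) = 2.75661
N = 868 * 2.75661 = 2392.74 ≈ 2393

2393


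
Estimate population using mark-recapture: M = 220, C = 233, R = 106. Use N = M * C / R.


N = M * C / R = 220 * 233 / 106 = 51260 / 106 = 483.58 ≈ 484

484 individuals


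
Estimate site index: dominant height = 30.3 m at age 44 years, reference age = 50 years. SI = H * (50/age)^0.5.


50/44 = 1.13636
(1.13636)^0.5 = 1.06600
SI = 30.3 * 1.06600 = 32.2998 ≈ 32.3 m

32.3 m


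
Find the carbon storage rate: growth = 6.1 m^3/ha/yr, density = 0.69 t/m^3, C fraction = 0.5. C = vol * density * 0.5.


C = 6.1 * 0.69 * 0.5 = 2.1045 ≈ 2.10 t C/ha/yr

2.10 t C/ha/yr


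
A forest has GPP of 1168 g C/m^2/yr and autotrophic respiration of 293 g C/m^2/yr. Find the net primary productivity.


NPP = GPP - Ra = 1168 - 293 = 875 g C/m^2/yr

875 g C/m^2/yr


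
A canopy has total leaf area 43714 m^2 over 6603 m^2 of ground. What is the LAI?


LAI = 43714 / 6603 = 6.6203 ≈ 6.62

6.62


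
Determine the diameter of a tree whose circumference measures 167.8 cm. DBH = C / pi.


DBH = C / pi = 167.8 / 3.141593 = 53.4124 ≈ 53.41 cm

53.41 cm


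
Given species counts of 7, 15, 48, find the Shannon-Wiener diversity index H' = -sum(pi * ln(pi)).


Total N = 7 + 15 + 48 = 70
Per-species terms:
  p = 7/70 = 0.100000; ln(p) = -2.302585; p*ln(p) = 0.100000 * (-2.302585) = -0.230259
  p = 15/70 = 0.214286; ln(p) = -1.540444; p*ln(p) = 0.214286 * (-1.540444) = -0.330096
  p = 48/70 = 0.685714; ln(p) = -0.377295; p*ln(p) = 0.685714 * (-0.377295) = -0.258716
sum(p*ln(p)) = (-0.230259) + (-0.330096) + (-0.258716) = -0.819071
H' = -(-0.819071) = 0.819071 ≈ 0.8191

0.8191


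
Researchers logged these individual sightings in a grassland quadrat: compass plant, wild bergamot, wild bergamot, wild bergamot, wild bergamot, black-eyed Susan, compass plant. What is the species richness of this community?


Total individuals logged = 7
Distinct species (count of individuals): compass plant (2), wild bergamot (4), black-eyed Susan (1)
Species richness = number of distinct species = 3

3


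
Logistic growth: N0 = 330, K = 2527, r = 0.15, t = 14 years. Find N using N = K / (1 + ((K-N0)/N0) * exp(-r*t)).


(K - N0)/N0 = (2527 - 330)/330 = 2197/330 = 6.65758
r*t = 0.15 * 14 = 2.1; exp(-2.1) = 0.122456
6.65758 * 0.122456 = 0.815261
1 + 0.815261 = 1.81526
N = 2527 / 1.81526 = 1392.09 ≈ 1392

1392


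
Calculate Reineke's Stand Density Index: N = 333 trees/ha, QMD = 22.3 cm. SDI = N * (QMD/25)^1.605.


QMD/25 = 22.3/25 = 0.892
(0.892)^1.605 = exp(1.605 * ln(0.892)) = exp(1.605 * (-0.114289)) = exp(-0.183434) = 0.832407
SDI = 333 * 0.832407 = 277.192 ≈ 277

277


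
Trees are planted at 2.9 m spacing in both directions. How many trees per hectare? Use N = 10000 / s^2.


N = 10000 / 2.9^2 = 10000 / 8.41 = 1189.06 ≈ 1189 trees/ha

1189 trees/ha


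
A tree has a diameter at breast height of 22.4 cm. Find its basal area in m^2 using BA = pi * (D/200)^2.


D/200 = 22.4/200 = 0.112 m
(D/200)^2 = 0.112^2 = 0.012544
BA = 3.141593 * 0.012544 = 0.0394081 ≈ 0.0394 m^2

0.0394 m^2


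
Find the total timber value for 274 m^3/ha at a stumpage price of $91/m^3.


Value = 274 * 91 = $24934/ha

$24934/ha


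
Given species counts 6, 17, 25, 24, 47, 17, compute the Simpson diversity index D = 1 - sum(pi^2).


Total N = 6 + 17 + 25 + 24 + 47 + 17 = 136
Per-species terms:
  p = 6/136 = 0.044118; p^2 = 0.044118^2 = 0.001946
  p = 17/136 = 0.125000; p^2 = 0.125000^2 = 0.015625
  p = 25/136 = 0.183824; p^2 = 0.183824^2 = 0.033791
  p = 24/136 = 0.176471; p^2 = 0.176471^2 = 0.031142
  p = 47/136 = 0.345588; p^2 = 0.345588^2 = 0.119431
  p = 17/136 = 0.125000; p^2 = 0.125000^2 = 0.015625
sum(p^2) = 0.001946 + 0.015625 + 0.033791 + 0.031142 + 0.119431 + 0.015625 = 0.217560
D = 1 - 0.217560 = 0.782440 ≈ 0.7824

0.7824


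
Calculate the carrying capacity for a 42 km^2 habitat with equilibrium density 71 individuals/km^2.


K = 71 * 42 = 2982 individuals

2982 individuals


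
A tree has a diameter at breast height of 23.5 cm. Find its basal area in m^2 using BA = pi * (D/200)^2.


D/200 = 23.5/200 = 0.1175 m
(D/200)^2 = 0.1175^2 = 0.01380625
BA = 3.141593 * 0.01380625 = 0.0433736 ≈ 0.0434 m^2

0.0434 m^2


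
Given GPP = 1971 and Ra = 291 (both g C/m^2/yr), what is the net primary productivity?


NPP = GPP - Ra = 1971 - 291 = 1680 g C/m^2/yr

1680 g C/m^2/yr


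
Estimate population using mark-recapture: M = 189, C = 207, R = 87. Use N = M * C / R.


N = M * C / R = 189 * 207 / 87 = 39123 / 87 = 449.69 ≈ 450

450 individuals


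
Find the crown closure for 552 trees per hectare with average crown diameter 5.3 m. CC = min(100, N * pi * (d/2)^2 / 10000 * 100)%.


(d/2)^2 = (5.3/2)^2 = 2.65^2 = 7.0225
Crown area = 3.141593 * 7.0225 = 22.0618 m^2
N * area / 10000 * 100 = 552 * 22.0618 / 10000 * 100 = 121.781
CC = min(100, 121.781) = 100%

100%


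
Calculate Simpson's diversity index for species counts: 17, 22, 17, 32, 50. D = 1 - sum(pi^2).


Total N = 17 + 22 + 17 + 32 + 50 = 138
Per-species terms:
  p = 17/138 = 0.123188; p^2 = 0.123188^2 = 0.015175
  p = 22/138 = 0.159420; p^2 = 0.159420^2 = 0.025415
  p = 17/138 = 0.123188; p^2 = 0.123188^2 = 0.015175
  p = 32/138 = 0.231884; p^2 = 0.231884^2 = 0.053770
  p = 50/138 = 0.362319; p^2 = 0.362319^2 = 0.131275
sum(p^2) = 0.015175 + 0.025415 + 0.015175 + 0.053770 + 0.131275 = 0.240810
D = 1 - 0.240810 = 0.759190 ≈ 0.7592

0.7592


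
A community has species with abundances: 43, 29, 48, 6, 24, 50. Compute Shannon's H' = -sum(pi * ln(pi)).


Total N = 43 + 29 + 48 + 6 + 24 + 50 = 200
Per-species terms:
  p = 43/200 = 0.215000; ln(p) = -1.537117; p*ln(p) = 0.215000 * (-1.537117) = -0.330480
  p = 29/200 = 0.145000; ln(p) = -1.931022; p*ln(p) = 0.145000 * (-1.931022) = -0.279998
  p = 48/200 = 0.240000; ln(p) = -1.427116; p*ln(p) = 0.240000 * (-1.427116) = -0.342508
  p = 6/200 = 0.030000; ln(p) = -3.506558; p*ln(p) = 0.030000 * (-3.506558) = -0.105197
  p = 24/200 = 0.120000; ln(p) = -2.120264; p*ln(p) = 0.120000 * (-2.120264) = -0.254432
  p = 50/200 = 0.250000; ln(p) = -1.386294; p*ln(p) = 0.250000 * (-1.386294) = -0.346574
sum(p*ln(p)) = (-0.330480) + (-0.279998) + (-0.342508) + (-0.105197) + (-0.254432) + (-0.346574) = -1.659189
H' = -(-1.659189) = 1.659189 ≈ 1.6592

1.6592


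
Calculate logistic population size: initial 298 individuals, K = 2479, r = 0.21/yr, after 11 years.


(K - N0)/N0 = (2479 - 298)/298 = 2181/298 = 7.31879
r*t = 0.21 * 11 = 2.31; exp(-2.31) = 0.0992613
7.31879 * 0.0992613 = 0.726473
1 + 0.726473 = 1.72647
N = 2479 / 1.72647 = 1435.88 ≈ 1436

1436


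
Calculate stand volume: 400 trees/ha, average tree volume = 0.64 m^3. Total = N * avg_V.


V_stand = 400 * 0.64 = 256.0 m^3/ha

256.0 m^3/ha


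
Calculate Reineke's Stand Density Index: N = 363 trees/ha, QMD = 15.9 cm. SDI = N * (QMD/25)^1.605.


QMD/25 = 15.9/25 = 0.636
(0.636)^1.605 = exp(1.605 * ln(0.636)) = exp(1.605 * (-0.452557)) = exp(-0.726354) = 0.483669
SDI = 363 * 0.483669 = 175.572 ≈ 176

176


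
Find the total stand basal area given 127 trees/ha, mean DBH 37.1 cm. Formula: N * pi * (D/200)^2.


(D/200)^2 = (37.1/200)^2 = 0.1855^2 = 0.03441025
Individual BA = 3.141593 * 0.03441025 = 0.108103 m^2
Stand BA = 127 * 0.108103 = 13.7291 ≈ 13.73 m^2/ha

13.73 m^2/ha


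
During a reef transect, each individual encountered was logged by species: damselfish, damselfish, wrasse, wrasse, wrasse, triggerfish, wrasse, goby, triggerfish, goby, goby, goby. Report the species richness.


Total individuals logged = 12
Distinct species (count of individuals): damselfish (2), wrasse (4), triggerfish (2), goby (4)
Species richness = number of distinct species = 4

4


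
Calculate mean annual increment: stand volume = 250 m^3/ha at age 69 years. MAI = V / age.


MAI = 250 / 69 = 3.6232 ≈ 3.62 m^3/ha/yr

3.62 m^3/ha/yr


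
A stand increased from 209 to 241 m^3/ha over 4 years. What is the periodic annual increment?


PAI = (V2 - V1) / period = (241 - 209) / 4 = 32 / 4 = 8.00 m^3/ha/yr

8.00 m^3/ha/yr


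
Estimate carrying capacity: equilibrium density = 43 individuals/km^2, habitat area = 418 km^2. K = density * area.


K = 43 * 418 = 17974 individuals

17974 individuals


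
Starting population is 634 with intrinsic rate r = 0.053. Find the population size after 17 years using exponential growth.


r*t = 0.053 * 17 = 0.901
exp(0.901) = 2.46206
N = 634 * 2.46206 = 1560.95 ≈ 1561

1561


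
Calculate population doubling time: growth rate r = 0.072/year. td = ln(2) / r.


td = ln(2) / 0.072 = 0.693147 / 0.072 = 9.62704 ≈ 9.6 years

9.6 years


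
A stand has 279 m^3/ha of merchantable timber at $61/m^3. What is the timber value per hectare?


Value = 279 * 61 = $17019/ha

$17019/ha


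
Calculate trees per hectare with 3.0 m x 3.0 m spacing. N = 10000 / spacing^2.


N = 10000 / 3.0^2 = 10000 / 9 = 1111.11 ≈ 1111 trees/ha

1111 trees/ha


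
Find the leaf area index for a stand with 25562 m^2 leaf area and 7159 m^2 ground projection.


LAI = 25562 / 7159 = 3.5706 ≈ 3.57

3.57


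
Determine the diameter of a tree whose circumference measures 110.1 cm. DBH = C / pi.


DBH = C / pi = 110.1 / 3.141593 = 35.0459 ≈ 35.05 cm

35.05 cm


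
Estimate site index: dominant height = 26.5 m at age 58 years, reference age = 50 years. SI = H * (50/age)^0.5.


50/58 = 0.862069
(0.862069)^0.5 = 0.928477
SI = 26.5 * 0.928477 = 24.6046 ≈ 24.6 m

24.6 m


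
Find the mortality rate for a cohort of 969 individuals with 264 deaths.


Mortality rate = 264 / 969 = 0.272446 ≈ 0.2724

0.2724


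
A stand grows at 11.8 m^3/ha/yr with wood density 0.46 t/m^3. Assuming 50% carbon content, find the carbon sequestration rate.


C = 11.8 * 0.46 * 0.5 = 2.714 ≈ 2.71 t C/ha/yr

2.71 t C/ha/yr


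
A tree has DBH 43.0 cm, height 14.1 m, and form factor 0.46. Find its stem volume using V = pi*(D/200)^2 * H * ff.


(D/200)^2 = (43.0/200)^2 = 0.215^2 = 0.046225
BA = 3.141593 * 0.046225 = 0.145220 m^2
V = 0.145220 * 14.1 * 0.46 = 0.941897 ≈ 0.942 m^3

0.942 m^3


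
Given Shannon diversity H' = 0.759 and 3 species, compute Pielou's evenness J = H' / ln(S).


ln(3) = 1.09861
J = H' / ln(S) = 0.759 / 1.09861 = 0.690873 ≈ 0.6909

0.6909


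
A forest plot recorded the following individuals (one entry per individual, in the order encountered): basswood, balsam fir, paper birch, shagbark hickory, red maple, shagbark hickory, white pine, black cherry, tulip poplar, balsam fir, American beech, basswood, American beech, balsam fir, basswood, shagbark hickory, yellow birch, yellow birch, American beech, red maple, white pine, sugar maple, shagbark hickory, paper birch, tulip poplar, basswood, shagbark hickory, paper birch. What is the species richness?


Total individuals logged = 28
Distinct species (count of individuals): basswood (4), balsam fir (3), paper birch (3), shagbark hickory (5), red maple (2), white pine (2), black cherry (1), tulip poplar (2), American beech (3), yellow birch (2), sugar maple (1)
Species richness = number of distinct species = 11

11


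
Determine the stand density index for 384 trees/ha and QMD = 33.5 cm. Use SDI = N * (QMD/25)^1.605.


QMD/25 = 33.5/25 = 1.34
(1.34)^1.605 = exp(1.605 * ln(1.34)) = exp(1.605 * 0.292670) = exp(0.469735) = 1.59957
SDI = 384 * 1.59957 = 614.235 ≈ 614

614


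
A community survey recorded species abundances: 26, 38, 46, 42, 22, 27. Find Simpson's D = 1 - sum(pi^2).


Total N = 26 + 38 + 46 + 42 + 22 + 27 = 201
Per-species terms:
  p = 26/201 = 0.129353; p^2 = 0.129353^2 = 0.016732
  p = 38/201 = 0.189055; p^2 = 0.189055^2 = 0.035742
  p = 46/201 = 0.228856; p^2 = 0.228856^2 = 0.052375
  p = 42/201 = 0.208955; p^2 = 0.208955^2 = 0.043662
  p = 22/201 = 0.109453; p^2 = 0.109453^2 = 0.011980
  p = 27/201 = 0.134328; p^2 = 0.134328^2 = 0.018044
sum(p^2) = 0.016732 + 0.035742 + 0.052375 + 0.043662 + 0.011980 + 0.018044 = 0.178535
D = 1 - 0.178535 = 0.821465 ≈ 0.8215

0.8215


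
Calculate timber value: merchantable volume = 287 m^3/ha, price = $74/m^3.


Value = 287 * 74 = $21238/ha

$21238/ha


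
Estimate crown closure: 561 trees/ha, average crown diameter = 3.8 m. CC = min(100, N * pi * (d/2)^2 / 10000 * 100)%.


(d/2)^2 = (3.8/2)^2 = 1.9^2 = 3.61
Crown area = 3.141593 * 3.61 = 11.3412 m^2
N * area / 10000 * 100 = 561 * 11.3412 / 10000 * 100 = 63.6241
CC = min(100, 63.6241) = 63.6241 ≈ 63.6%

63.6%


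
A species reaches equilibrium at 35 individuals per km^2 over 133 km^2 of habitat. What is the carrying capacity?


K = 35 * 133 = 4655 individuals

4655 individuals


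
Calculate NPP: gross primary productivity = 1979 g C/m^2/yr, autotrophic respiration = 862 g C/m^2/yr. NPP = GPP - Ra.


NPP = GPP - Ra = 1979 - 862 = 1117 g C/m^2/yr

1117 g C/m^2/yr


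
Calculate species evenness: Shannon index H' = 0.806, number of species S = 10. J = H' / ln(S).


ln(10) = 2.30259
J = H' / ln(S) = 0.806 / 2.30259 = 0.350041 ≈ 0.3500

0.3500


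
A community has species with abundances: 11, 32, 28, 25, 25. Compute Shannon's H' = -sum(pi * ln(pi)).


Total N = 11 + 32 + 28 + 25 + 25 = 121
Per-species terms:
  p = 11/121 = 0.090909; ln(p) = -2.397896; p*ln(p) = 0.090909 * (-2.397896) = -0.217990
  p = 32/121 = 0.264463; ln(p) = -1.330054; p*ln(p) = 0.264463 * (-1.330054) = -0.351750
  p = 28/121 = 0.231405; ln(p) = -1.463586; p*ln(p) = 0.231405 * (-1.463586) = -0.338681
  p = 25/121 = 0.206612; ln(p) = -1.576913; p*ln(p) = 0.206612 * (-1.576913) = -0.325809
  p = 25/121 = 0.206612; ln(p) = -1.576913; p*ln(p) = 0.206612 * (-1.576913) = -0.325809
sum(p*ln(p)) = (-0.217990) + (-0.351750) + (-0.338681) + (-0.325809) + (-0.325809) = -1.560039
H' = -(-1.560039) = 1.560039 ≈ 1.5600

1.5600


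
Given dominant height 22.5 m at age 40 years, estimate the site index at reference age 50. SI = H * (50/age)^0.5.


50/40 = 1.25000
(1.25000)^0.5 = 1.11803
SI = 22.5 * 1.11803 = 25.1557 ≈ 25.2 m

25.2 m


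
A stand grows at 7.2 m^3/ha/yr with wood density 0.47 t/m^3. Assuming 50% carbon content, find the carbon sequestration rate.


C = 7.2 * 0.47 * 0.5 = 1.692 ≈ 1.69 t C/ha/yr

1.69 t C/ha/yr


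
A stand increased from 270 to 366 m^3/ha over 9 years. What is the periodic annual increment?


PAI = (V2 - V1) / period = (366 - 270) / 9 = 96 / 9 = 10.6667 ≈ 10.67 m^3/ha/yr

10.67 m^3/ha/yr


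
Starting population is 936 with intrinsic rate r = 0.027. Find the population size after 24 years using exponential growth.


r*t = 0.027 * 24 = 0.648
exp(0.648) = 1.91171
N = 936 * 1.91171 = 1789.36 ≈ 1789

1789


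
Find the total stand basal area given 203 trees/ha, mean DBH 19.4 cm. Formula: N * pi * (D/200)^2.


(D/200)^2 = (19.4/200)^2 = 0.097^2 = 0.009409
Individual BA = 3.141593 * 0.009409 = 0.0295592 m^2
Stand BA = 203 * 0.0295592 = 6.00052 ≈ 6.00 m^2/ha

6.00 m^2/ha


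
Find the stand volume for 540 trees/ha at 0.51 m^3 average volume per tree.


V_stand = 540 * 0.51 = 275.4 m^3/ha

275.4 m^3/ha


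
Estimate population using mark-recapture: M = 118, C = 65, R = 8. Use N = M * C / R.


N = M * C / R = 118 * 65 / 8 = 7670 / 8 = 958.75 ≈ 959

959 individuals


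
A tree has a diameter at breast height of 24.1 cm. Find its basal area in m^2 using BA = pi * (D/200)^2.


D/200 = 24.1/200 = 0.1205 m
(D/200)^2 = 0.1205^2 = 0.01452025
BA = 3.141593 * 0.01452025 = 0.0456167 ≈ 0.0456 m^2

0.0456 m^2


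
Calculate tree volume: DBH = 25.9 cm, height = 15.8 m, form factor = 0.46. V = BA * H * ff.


(D/200)^2 = (25.9/200)^2 = 0.1295^2 = 0.01677025
BA = 3.141593 * 0.01677025 = 0.0526853 m^2
V = 0.0526853 * 15.8 * 0.46 = 0.382917 ≈ 0.383 m^3

0.383 m^3


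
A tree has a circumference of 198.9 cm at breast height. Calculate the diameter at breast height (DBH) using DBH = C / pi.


DBH = C / pi = 198.9 / 3.141593 = 63.3118 ≈ 63.31 cm

63.31 cm


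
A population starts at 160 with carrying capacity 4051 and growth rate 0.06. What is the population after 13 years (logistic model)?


(K - N0)/N0 = (4051 - 160)/160 = 3891/160 = 24.3188
r*t = 0.06 * 13 = 0.78; exp(-0.78) = 0.458406
24.3188 * 0.458406 = 11.1479
1 + 11.1479 = 12.1479
N = 4051 / 12.1479 = 333.473 ≈ 333

333


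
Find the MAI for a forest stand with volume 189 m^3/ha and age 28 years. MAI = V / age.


MAI = 189 / 28 = 6.75 m^3/ha/yr

6.75 m^3/ha/yr


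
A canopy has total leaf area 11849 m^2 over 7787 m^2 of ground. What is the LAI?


LAI = 11849 / 7787 = 1.5216 ≈ 1.52

1.52


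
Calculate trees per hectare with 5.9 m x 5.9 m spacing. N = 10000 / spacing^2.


N = 10000 / 5.9^2 = 10000 / 34.81 = 287.274 ≈ 287 trees/ha

287 trees/ha


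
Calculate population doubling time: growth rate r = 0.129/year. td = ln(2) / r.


td = ln(2) / 0.129 = 0.693147 / 0.129 = 5.37323 ≈ 5.4 years

5.4 years


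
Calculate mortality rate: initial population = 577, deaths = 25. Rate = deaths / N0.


Mortality rate = 25 / 577 = 0.043328 ≈ 0.0433

0.0433


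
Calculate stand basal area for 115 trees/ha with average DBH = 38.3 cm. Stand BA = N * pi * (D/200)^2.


(D/200)^2 = (38.3/200)^2 = 0.1915^2 = 0.03667225
Individual BA = 3.141593 * 0.03667225 = 0.115209 m^2
Stand BA = 115 * 0.115209 = 13.2490 ≈ 13.25 m^2/ha

13.25 m^2/ha


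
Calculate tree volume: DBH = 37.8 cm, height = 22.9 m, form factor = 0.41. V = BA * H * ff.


(D/200)^2 = (37.8/200)^2 = 0.189^2 = 0.035721
BA = 3.141593 * 0.035721 = 0.112221 m^2
V = 0.112221 * 22.9 * 0.41 = 1.05364 ≈ 1.054 m^3

1.054 m^3


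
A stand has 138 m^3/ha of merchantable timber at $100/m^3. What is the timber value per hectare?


Value = 138 * 100 = $13800/ha

$13800/ha


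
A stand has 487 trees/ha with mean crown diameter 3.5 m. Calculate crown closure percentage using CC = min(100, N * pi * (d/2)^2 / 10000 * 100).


(d/2)^2 = (3.5/2)^2 = 1.75^2 = 3.0625
Crown area = 3.141593 * 3.0625 = 9.62113 m^2
N * area / 10000 * 100 = 487 * 9.62113 / 10000 * 100 = 46.8549
CC = min(100, 46.8549) = 46.8549 ≈ 46.9%

46.9%


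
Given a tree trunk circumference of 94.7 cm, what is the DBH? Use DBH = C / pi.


DBH = C / pi = 94.7 / 3.141593 = 30.1439 ≈ 30.14 cm

30.14 cm


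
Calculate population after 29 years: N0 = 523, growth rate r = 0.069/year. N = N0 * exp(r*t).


r*t = 0.069 * 29 = 2.001
exp(2.001) = 7.39645
N = 523 * 7.39645 = 3868.34 ≈ 3868

3868


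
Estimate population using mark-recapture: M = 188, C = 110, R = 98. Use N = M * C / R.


N = M * C / R = 188 * 110 / 98 = 20680 / 98 = 211.02 ≈ 211

211 individuals


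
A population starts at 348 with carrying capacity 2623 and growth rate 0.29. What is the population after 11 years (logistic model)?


(K - N0)/N0 = (2623 - 348)/348 = 2275/348 = 6.53736
r*t = 0.29 * 11 = 3.19; exp(-3.19) = 0.0411719
6.53736 * 0.0411719 = 0.269156
1 + 0.269156 = 1.26916
N = 2623 / 1.26916 = 2066.72 ≈ 2067

2067
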